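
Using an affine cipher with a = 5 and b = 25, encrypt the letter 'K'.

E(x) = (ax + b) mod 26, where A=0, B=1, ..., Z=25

Step 1: Convert 'K' to number: x = 10.
Step 2: E(10) = (5 * 10 + 25) mod 26 = 75 mod 26 = 23.
Step 3: Convert 23 back to letter: X.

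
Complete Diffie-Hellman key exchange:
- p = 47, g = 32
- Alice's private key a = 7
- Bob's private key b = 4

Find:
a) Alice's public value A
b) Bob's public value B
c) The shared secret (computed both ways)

Step 1: A = g^a mod p = 32^7 mod 47 = 7.
Step 2: B = g^b mod p = 32^4 mod 47 = 6.
Step 3: Alice computes s = B^a mod p = 6^7 mod 47 = 4.
Step 4: Bob computes s = A^b mod p = 7^4 mod 47 = 4.
Both sides agree: shared secret = 4.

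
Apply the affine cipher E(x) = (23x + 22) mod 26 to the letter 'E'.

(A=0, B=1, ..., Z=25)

Step 1: Convert 'E' to number: x = 4.
Step 2: E(4) = (23 * 4 + 22) mod 26 = 114 mod 26 = 10.
Step 3: Convert 10 back to letter: K.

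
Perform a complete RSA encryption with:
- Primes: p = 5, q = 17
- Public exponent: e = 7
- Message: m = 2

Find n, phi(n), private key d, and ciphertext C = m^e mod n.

Step 1: n = 5 * 17 = 85.
Step 2: phi(n) = (5-1)(17-1) = 4 * 16 = 64.
Step 3: Find d = 7^(-1) mod 64 = 55.
  Verify: 7 * 55 = 385 = 1 (mod 64).
Step 4: C = 2^7 mod 85 = 43.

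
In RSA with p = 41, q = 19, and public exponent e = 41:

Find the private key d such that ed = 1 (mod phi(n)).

Step 1: n = 41 * 19 = 779.
Step 2: phi(n) = 40 * 18 = 720.
Step 3: Find d such that 41 * d = 1 (mod 720).
Step 4: d = 41^(-1) mod 720 = 281.
Verification: 41 * 281 = 11521 = 16 * 720 + 1.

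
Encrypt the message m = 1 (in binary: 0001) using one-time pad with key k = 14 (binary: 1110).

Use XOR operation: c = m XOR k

Step 1: Write out the XOR operation bit by bit:
  Message: 0001
  Key:     1110
  XOR:     1111
Step 2: Convert to decimal: 1111 = 15.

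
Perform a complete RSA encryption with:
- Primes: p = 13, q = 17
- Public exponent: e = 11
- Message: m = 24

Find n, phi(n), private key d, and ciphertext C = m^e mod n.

Step 1: n = 13 * 17 = 221.
Step 2: phi(n) = (13-1)(17-1) = 12 * 16 = 192.
Step 3: Find d = 11^(-1) mod 192 = 35.
  Verify: 11 * 35 = 385 = 1 (mod 192).
Step 4: C = 24^11 mod 221 = 201.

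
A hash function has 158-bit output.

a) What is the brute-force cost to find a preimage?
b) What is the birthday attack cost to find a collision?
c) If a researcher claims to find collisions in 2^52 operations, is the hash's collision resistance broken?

Step 1: Preimage resistance requires brute-force of 2^158 operations.
Step 2: Collision resistance (birthday bound) = 2^(158/2) = 2^79.
Step 3: The claimed attack costs 2^52 operations.
Step 4: Since 2^52 < 2^79, the claimed attack beats the generic birthday bound, so collision resistance is broken.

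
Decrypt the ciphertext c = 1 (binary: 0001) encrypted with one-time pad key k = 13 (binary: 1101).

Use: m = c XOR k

Step 1: XOR ciphertext with key:
  Ciphertext: 0001
  Key:        1101
  XOR:        1100
Step 2: Plaintext = 1100 = 12 in decimal.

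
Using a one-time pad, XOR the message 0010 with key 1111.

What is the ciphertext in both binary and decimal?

Step 1: Write out the XOR operation bit by bit:
  Message: 0010
  Key:     1111
  XOR:     1101
Step 2: Convert to decimal: 1101 = 13.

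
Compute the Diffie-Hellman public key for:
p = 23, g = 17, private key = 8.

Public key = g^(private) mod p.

Step 1: A = g^a mod p = 17^8 mod 23.
  17^1 mod 23 = 17
  17^2 mod 23 = (17 * 17) mod 23 = 13
  17^3 mod 23 = (13 * 17) mod 23 = 14
  17^4 mod 23 = (14 * 17) mod 23 = 8
  17^5 mod 23 = (8 * 17) mod 23 = 21
  17^6 mod 23 = (21 * 17) mod 23 = 12
  17^7 mod 23 = (12 * 17) mod 23 = 20
  17^8 mod 23 = (20 * 17) mod 23 = 18
Result: A = 18.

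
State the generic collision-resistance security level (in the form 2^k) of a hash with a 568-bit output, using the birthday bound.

Step 1: The birthday paradox gives collision probability ~50% after sqrt(2^n) = 2^(n/2) hashes.
Step 2: For 568-bit output: 2^(568/2) = 2^284.
Step 3: Approximately 2^284 hash computations needed.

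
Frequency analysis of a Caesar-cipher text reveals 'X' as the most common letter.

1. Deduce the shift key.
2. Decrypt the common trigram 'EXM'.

Step 1: In English, 'E' is the most frequent letter (12.7%).
Step 2: The most frequent ciphertext letter is 'X' (position 23).
Step 3: Shift = (23 - 4) mod 26 = 19.
Step 4: Decrypt 'EXM' by shifting back 19:
  E -> L
  X -> E
  M -> T
Step 5: 'EXM' decrypts to 'LET'.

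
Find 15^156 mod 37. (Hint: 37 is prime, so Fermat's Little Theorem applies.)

Step 1: Since 37 is prime, by Fermat's Little Theorem: 15^36 = 1 (mod 37).
Step 2: Reduce exponent: 156 mod 36 = 12.
Step 3: So 15^156 = 15^12 (mod 37).
Step 4: 15^12 mod 37 = 26.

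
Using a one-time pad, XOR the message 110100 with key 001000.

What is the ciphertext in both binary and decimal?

Step 1: Write out the XOR operation bit by bit:
  Message: 110100
  Key:     001000
  XOR:     111100
Step 2: Convert to decimal: 111100 = 60.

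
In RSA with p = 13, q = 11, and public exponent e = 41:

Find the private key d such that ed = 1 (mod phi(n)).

Step 1: n = 13 * 11 = 143.
Step 2: phi(n) = 12 * 10 = 120.
Step 3: Find d such that 41 * d = 1 (mod 120).
Step 4: d = 41^(-1) mod 120 = 41.
Verification: 41 * 41 = 1681 = 14 * 120 + 1.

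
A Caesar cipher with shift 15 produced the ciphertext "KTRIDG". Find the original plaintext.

Step 1: Reverse the shift by subtracting 15 from each letter position.
  K (position 10) -> position (10-15) mod 26 = 21 -> V
  T (position 19) -> position (19-15) mod 26 = 4 -> E
  R (position 17) -> position (17-15) mod 26 = 2 -> C
  I (position 8) -> position (8-15) mod 26 = 19 -> T
  D (position 3) -> position (3-15) mod 26 = 14 -> O
  G (position 6) -> position (6-15) mod 26 = 17 -> R
Decrypted message: VECTOR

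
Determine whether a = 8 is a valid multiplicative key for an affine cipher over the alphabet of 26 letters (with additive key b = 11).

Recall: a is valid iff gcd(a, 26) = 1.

Step 1: Compute gcd(8, 26).
Step 2: gcd(8, 26) = 2.
Since gcd = 2 != 1, 8 shares a common factor with 26, so it cannot be used.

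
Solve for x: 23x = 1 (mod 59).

Step 1: We need x such that 23 * x = 1 (mod 59).
Step 2: Using the extended Euclidean algorithm or trial:
  23 * 18 = 414 = 7 * 59 + 1.
Step 3: Since 414 mod 59 = 1, the inverse is x = 18.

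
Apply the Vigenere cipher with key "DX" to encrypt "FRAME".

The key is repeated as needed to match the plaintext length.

Step 1: Repeat key to match plaintext length:
  Plaintext: FRAME
  Key:       DXDXD
Step 2: Encrypt each letter:
  F(5) + D(3) = (5+3) mod 26 = 8 = I
  R(17) + X(23) = (17+23) mod 26 = 14 = O
  A(0) + D(3) = (0+3) mod 26 = 3 = D
  M(12) + X(23) = (12+23) mod 26 = 9 = J
  E(4) + D(3) = (4+3) mod 26 = 7 = H
Ciphertext: IODJH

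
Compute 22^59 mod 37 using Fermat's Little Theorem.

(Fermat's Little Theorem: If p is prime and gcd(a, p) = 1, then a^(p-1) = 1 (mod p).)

Step 1: Since 37 is prime, by Fermat's Little Theorem: 22^36 = 1 (mod 37).
Step 2: Reduce exponent: 59 mod 36 = 23.
Step 3: So 22^59 = 22^23 (mod 37).
Step 4: 22^23 mod 37 = 24.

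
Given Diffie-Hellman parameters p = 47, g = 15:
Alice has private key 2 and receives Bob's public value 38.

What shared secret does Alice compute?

Step 1: s = B^a mod p = 38^2 mod 47.
  38^1 mod 47 = 38
  38^2 mod 47 = (38 * 38) mod 47 = 34
Result: shared secret = 34.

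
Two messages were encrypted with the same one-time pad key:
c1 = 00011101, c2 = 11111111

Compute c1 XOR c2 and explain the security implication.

Step 1: c1 XOR c2 = (m1 XOR k) XOR (m2 XOR k).
Step 2: By XOR associativity/commutativity: = m1 XOR m2 XOR k XOR k = m1 XOR m2.
Step 3: 00011101 XOR 11111111 = 11100010 = 226.
Step 4: The key cancels out! An attacker learns m1 XOR m2 = 226, revealing the relationship between plaintexts.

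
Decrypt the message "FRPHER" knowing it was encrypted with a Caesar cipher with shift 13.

Step 1: Reverse the shift by subtracting 13 from each letter position.
  F (position 5) -> position (5-13) mod 26 = 18 -> S
  R (position 17) -> position (17-13) mod 26 = 4 -> E
  P (position 15) -> position (15-13) mod 26 = 2 -> C
  H (position 7) -> position (7-13) mod 26 = 20 -> U
  E (position 4) -> position (4-13) mod 26 = 17 -> R
  R (position 17) -> position (17-13) mod 26 = 4 -> E
Decrypted message: SECURE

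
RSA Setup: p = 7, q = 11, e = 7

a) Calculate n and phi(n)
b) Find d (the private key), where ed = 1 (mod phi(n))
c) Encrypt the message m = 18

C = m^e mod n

Step 1: n = 7 * 11 = 77.
Step 2: phi(n) = (7-1)(11-1) = 6 * 10 = 60.
Step 3: Find d = 7^(-1) mod 60 = 43.
  Verify: 7 * 43 = 301 = 1 (mod 60).
Step 4: C = 18^7 mod 77 = 39.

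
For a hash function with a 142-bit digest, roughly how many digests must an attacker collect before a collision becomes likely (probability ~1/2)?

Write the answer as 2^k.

Step 1: The birthday paradox gives collision probability ~50% after sqrt(2^n) = 2^(n/2) hashes.
Step 2: For 142-bit output: 2^(142/2) = 2^71.
Step 3: Approximately 2^71 hash computations needed.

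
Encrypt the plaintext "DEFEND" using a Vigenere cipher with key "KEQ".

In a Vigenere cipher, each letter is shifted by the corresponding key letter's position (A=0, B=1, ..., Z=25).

Step 1: Repeat key to match plaintext length:
  Plaintext: DEFEND
  Key:       KEQKEQ
Step 2: Encrypt each letter:
  D(3) + K(10) = (3+10) mod 26 = 13 = N
  E(4) + E(4) = (4+4) mod 26 = 8 = I
  F(5) + Q(16) = (5+16) mod 26 = 21 = V
  E(4) + K(10) = (4+10) mod 26 = 14 = O
  N(13) + E(4) = (13+4) mod 26 = 17 = R
  D(3) + Q(16) = (3+16) mod 26 = 19 = T
Ciphertext: NIVORT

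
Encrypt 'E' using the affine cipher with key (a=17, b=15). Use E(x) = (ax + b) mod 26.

Step 1: Convert 'E' to number: x = 4.
Step 2: E(4) = (17 * 4 + 15) mod 26 = 83 mod 26 = 5.
Step 3: Convert 5 back to letter: F.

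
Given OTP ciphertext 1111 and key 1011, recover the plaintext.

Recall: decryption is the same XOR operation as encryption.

Step 1: XOR ciphertext with key:
  Ciphertext: 1111
  Key:        1011
  XOR:        0100
Step 2: Plaintext = 0100 = 4 in decimal.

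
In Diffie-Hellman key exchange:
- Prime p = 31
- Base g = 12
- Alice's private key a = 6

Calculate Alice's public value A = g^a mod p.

Step 1: A = g^a mod p = 12^6 mod 31.
  12^1 mod 31 = 12
  12^2 mod 31 = (12 * 12) mod 31 = 20
  12^3 mod 31 = (20 * 12) mod 31 = 23
  12^4 mod 31 = (23 * 12) mod 31 = 28
  12^5 mod 31 = (28 * 12) mod 31 = 26
  12^6 mod 31 = (26 * 12) mod 31 = 2
Result: A = 2.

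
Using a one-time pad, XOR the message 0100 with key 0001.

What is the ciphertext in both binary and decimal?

Step 1: Write out the XOR operation bit by bit:
  Message: 0100
  Key:     0001
  XOR:     0101
Step 2: Convert to decimal: 0101 = 5.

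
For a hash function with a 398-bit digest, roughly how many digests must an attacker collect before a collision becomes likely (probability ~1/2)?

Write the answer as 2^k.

Step 1: The birthday paradox gives collision probability ~50% after sqrt(2^n) = 2^(n/2) hashes.
Step 2: For 398-bit output: 2^(398/2) = 2^199.
Step 3: Approximately 2^199 hash computations needed.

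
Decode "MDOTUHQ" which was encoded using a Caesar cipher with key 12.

Step 1: Reverse the shift by subtracting 12 from each letter position.
  M (position 12) -> position (12-12) mod 26 = 0 -> A
  D (position 3) -> position (3-12) mod 26 = 17 -> R
  O (position 14) -> position (14-12) mod 26 = 2 -> C
  T (position 19) -> position (19-12) mod 26 = 7 -> H
  U (position 20) -> position (20-12) mod 26 = 8 -> I
  H (position 7) -> position (7-12) mod 26 = 21 -> V
  Q (position 16) -> position (16-12) mod 26 = 4 -> E
Decrypted message: ARCHIVE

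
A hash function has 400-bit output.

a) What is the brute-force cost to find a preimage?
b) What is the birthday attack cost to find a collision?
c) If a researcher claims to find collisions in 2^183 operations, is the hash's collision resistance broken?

Step 1: Preimage resistance requires brute-force of 2^400 operations.
Step 2: Collision resistance (birthday bound) = 2^(400/2) = 2^200.
Step 3: The claimed attack costs 2^183 operations.
Step 4: Since 2^183 < 2^200, the claimed attack beats the generic birthday bound, so collision resistance is broken.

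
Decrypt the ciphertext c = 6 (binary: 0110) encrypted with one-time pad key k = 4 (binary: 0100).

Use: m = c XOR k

Step 1: XOR ciphertext with key:
  Ciphertext: 0110
  Key:        0100
  XOR:        0010
Step 2: Plaintext = 0010 = 2 in decimal.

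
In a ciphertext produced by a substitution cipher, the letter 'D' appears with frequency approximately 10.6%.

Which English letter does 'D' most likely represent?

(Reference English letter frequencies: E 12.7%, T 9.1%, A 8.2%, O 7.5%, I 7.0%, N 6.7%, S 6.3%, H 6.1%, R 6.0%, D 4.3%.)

Step 1: The observed frequency is 10.6%.
Step 2: Compare with English frequencies:
  E: 12.7% (difference: 2.1%)
  T: 9.1% (difference: 1.5%) <-- closest
  A: 8.2% (difference: 2.4%)
  O: 7.5% (difference: 3.1%)
  I: 7.0% (difference: 3.6%)
  N: 6.7% (difference: 3.9%)
  S: 6.3% (difference: 4.3%)
  H: 6.1% (difference: 4.5%)
  R: 6.0% (difference: 4.6%)
  D: 4.3% (difference: 6.3%)
Step 3: 'D' most likely represents 'T' (frequency 9.1%).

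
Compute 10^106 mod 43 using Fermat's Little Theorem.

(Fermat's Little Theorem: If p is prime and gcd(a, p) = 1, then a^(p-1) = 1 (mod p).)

Step 1: Since 43 is prime, by Fermat's Little Theorem: 10^42 = 1 (mod 43).
Step 2: Reduce exponent: 106 mod 42 = 22.
Step 3: So 10^106 = 10^22 (mod 43).
Step 4: 10^22 mod 43 = 10.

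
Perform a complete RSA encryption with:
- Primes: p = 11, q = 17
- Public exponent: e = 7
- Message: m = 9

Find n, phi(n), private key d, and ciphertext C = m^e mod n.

Step 1: n = 11 * 17 = 187.
Step 2: phi(n) = (11-1)(17-1) = 10 * 16 = 160.
Step 3: Find d = 7^(-1) mod 160 = 23.
  Verify: 7 * 23 = 161 = 1 (mod 160).
Step 4: C = 9^7 mod 187 = 70.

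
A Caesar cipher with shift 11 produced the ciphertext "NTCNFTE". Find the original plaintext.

Step 1: Reverse the shift by subtracting 11 from each letter position.
  N (position 13) -> position (13-11) mod 26 = 2 -> C
  T (position 19) -> position (19-11) mod 26 = 8 -> I
  C (position 2) -> position (2-11) mod 26 = 17 -> R
  N (position 13) -> position (13-11) mod 26 = 2 -> C
  F (position 5) -> position (5-11) mod 26 = 20 -> U
  T (position 19) -> position (19-11) mod 26 = 8 -> I
  E (position 4) -> position (4-11) mod 26 = 19 -> T
Decrypted message: CIRCUIT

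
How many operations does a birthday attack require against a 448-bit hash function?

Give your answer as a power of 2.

Step 1: The birthday paradox gives collision probability ~50% after sqrt(2^n) = 2^(n/2) hashes.
Step 2: For 448-bit output: 2^(448/2) = 2^224.
Step 3: Approximately 2^224 hash computations needed.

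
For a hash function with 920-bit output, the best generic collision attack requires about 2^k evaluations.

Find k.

Step 1: The hash has a 920-bit output.
Step 2: Collision resistance means it should be infeasible to find any x != y with h(x) = h(y).
By the birthday bound, a generic collision search succeeds after about sqrt(2^920) = 2^(920/2) = 2^460 evaluations.
Step 3: Security level = 460 bits.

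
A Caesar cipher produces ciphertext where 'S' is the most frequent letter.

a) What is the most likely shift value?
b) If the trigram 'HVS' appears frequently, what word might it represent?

Step 1: In English, 'E' is the most frequent letter (12.7%).
Step 2: The most frequent ciphertext letter is 'S' (position 18).
Step 3: Shift = (18 - 4) mod 26 = 14.
Step 4: Decrypt 'HVS' by shifting back 14:
  H -> T
  V -> H
  S -> E
Step 5: 'HVS' decrypts to 'THE'.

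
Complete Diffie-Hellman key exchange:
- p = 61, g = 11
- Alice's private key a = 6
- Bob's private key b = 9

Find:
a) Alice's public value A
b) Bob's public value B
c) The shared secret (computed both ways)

Step 1: A = g^a mod p = 11^6 mod 61 = 60.
Step 2: B = g^b mod p = 11^9 mod 61 = 11.
Step 3: Alice computes s = B^a mod p = 11^6 mod 61 = 60.
Step 4: Bob computes s = A^b mod p = 60^9 mod 61 = 60.
Both sides agree: shared secret = 60.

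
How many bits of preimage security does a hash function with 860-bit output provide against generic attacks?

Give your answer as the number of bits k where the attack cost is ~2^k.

Step 1: The hash has a 860-bit output.
Step 2: Preimage resistance means: given a digest h(x), it should be infeasible to find any input that hashes to it.
With a 860-bit output there are 2^860 possible digests, so a generic brute-force preimage search costs about 2^860 evaluations.
Step 3: Security level = 860 bits.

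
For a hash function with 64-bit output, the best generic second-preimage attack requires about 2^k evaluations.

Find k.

Step 1: The hash has a 64-bit output.
Step 2: Second-preimage resistance means: given a specific input x, it should be infeasible to find a different y with h(y) = h(x).
With a 64-bit output, a generic search for a second preimage costs about 2^64 evaluations (each trial matches the fixed target with probability 2^-64).
Step 3: Security level = 64 bits.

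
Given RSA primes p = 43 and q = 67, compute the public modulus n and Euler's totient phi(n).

Step 1: n = p * q = 43 * 67 = 2881.
Step 2: phi(n) = (p-1)(q-1) = 42 * 66 = 2772.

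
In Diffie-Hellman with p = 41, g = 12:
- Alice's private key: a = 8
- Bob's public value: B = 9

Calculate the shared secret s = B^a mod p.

Step 1: s = B^a mod p = 9^8 mod 41.
  9^1 mod 41 = 9
  9^2 mod 41 = (9 * 9) mod 41 = 40
  9^3 mod 41 = (40 * 9) mod 41 = 32
  9^4 mod 41 = (32 * 9) mod 41 = 1
  9^5 mod 41 = (1 * 9) mod 41 = 9
  9^6 mod 41 = (9 * 9) mod 41 = 40
  9^7 mod 41 = (40 * 9) mod 41 = 32
  9^8 mod 41 = (32 * 9) mod 41 = 1
Result: shared secret = 1.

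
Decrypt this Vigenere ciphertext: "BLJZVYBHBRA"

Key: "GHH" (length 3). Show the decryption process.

Step 1: Key 'GHH' has length 3. Extended key: GHHGHHGHHGH
Step 2: Decrypt each position:
  B(1) - G(6) = 21 = V
  L(11) - H(7) = 4 = E
  J(9) - H(7) = 2 = C
  Z(25) - G(6) = 19 = T
  V(21) - H(7) = 14 = O
  Y(24) - H(7) = 17 = R
  B(1) - G(6) = 21 = V
  H(7) - H(7) = 0 = A
  B(1) - H(7) = 20 = U
  R(17) - G(6) = 11 = L
  A(0) - H(7) = 19 = T
Plaintext: VECTORVAULT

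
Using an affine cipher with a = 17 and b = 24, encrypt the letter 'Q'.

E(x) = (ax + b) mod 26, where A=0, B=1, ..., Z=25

Step 1: Convert 'Q' to number: x = 16.
Step 2: E(16) = (17 * 16 + 24) mod 26 = 296 mod 26 = 10.
Step 3: Convert 10 back to letter: K.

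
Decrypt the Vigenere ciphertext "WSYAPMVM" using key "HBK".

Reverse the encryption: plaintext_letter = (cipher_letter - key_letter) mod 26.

Step 1: Extend key: HBKHBKHB
Step 2: Decrypt each letter (c - k) mod 26:
  W(22) - H(7) = (22-7) mod 26 = 15 = P
  S(18) - B(1) = (18-1) mod 26 = 17 = R
  Y(24) - K(10) = (24-10) mod 26 = 14 = O
  A(0) - H(7) = (0-7) mod 26 = 19 = T
  P(15) - B(1) = (15-1) mod 26 = 14 = O
  M(12) - K(10) = (12-10) mod 26 = 2 = C
  V(21) - H(7) = (21-7) mod 26 = 14 = O
  M(12) - B(1) = (12-1) mod 26 = 11 = L
Plaintext: PROTOCOL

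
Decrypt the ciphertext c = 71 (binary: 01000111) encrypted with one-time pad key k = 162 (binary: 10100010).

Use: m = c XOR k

Step 1: XOR ciphertext with key:
  Ciphertext: 01000111
  Key:        10100010
  XOR:        11100101
Step 2: Plaintext = 11100101 = 229 in decimal.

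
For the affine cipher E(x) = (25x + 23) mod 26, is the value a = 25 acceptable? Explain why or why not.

Step 1: Compute gcd(25, 26).
Step 2: gcd(25, 26) = 1.
Since gcd = 1, 25 is coprime with 26, so it is a valid key.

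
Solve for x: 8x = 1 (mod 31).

Step 1: We need x such that 8 * x = 1 (mod 31).
Step 2: Using the extended Euclidean algorithm or trial:
  8 * 4 = 32 = 1 * 31 + 1.
Step 3: Since 32 mod 31 = 1, the inverse is x = 4.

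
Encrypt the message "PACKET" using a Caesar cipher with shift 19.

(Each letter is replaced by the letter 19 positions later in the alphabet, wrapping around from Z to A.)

Step 1: For each letter, shift forward by 19 positions (mod 26).
  P (position 15) -> position (15+19) mod 26 = 8 -> I
  A (position 0) -> position (0+19) mod 26 = 19 -> T
  C (position 2) -> position (2+19) mod 26 = 21 -> V
  K (position 10) -> position (10+19) mod 26 = 3 -> D
  E (position 4) -> position (4+19) mod 26 = 23 -> X
  T (position 19) -> position (19+19) mod 26 = 12 -> M
Result: ITVDXM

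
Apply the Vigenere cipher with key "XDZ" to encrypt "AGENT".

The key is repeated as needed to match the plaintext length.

Step 1: Repeat key to match plaintext length:
  Plaintext: AGENT
  Key:       XDZXD
Step 2: Encrypt each letter:
  A(0) + X(23) = (0+23) mod 26 = 23 = X
  G(6) + D(3) = (6+3) mod 26 = 9 = J
  E(4) + Z(25) = (4+25) mod 26 = 3 = D
  N(13) + X(23) = (13+23) mod 26 = 10 = K
  T(19) + D(3) = (19+3) mod 26 = 22 = W
Ciphertext: XJDKW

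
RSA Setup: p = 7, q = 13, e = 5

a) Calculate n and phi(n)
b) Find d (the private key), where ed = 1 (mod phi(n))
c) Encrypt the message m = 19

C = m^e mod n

Step 1: n = 7 * 13 = 91.
Step 2: phi(n) = (7-1)(13-1) = 6 * 12 = 72.
Step 3: Find d = 5^(-1) mod 72 = 29.
  Verify: 5 * 29 = 145 = 1 (mod 72).
Step 4: C = 19^5 mod 91 = 80.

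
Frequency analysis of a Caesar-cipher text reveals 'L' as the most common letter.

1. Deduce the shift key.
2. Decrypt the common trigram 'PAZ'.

Step 1: In English, 'E' is the most frequent letter (12.7%).
Step 2: The most frequent ciphertext letter is 'L' (position 11).
Step 3: Shift = (11 - 4) mod 26 = 7.
Step 4: Decrypt 'PAZ' by shifting back 7:
  P -> I
  A -> T
  Z -> S
Step 5: 'PAZ' decrypts to 'ITS'.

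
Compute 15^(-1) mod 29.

Step 1: We need x such that 15 * x = 1 (mod 29).
Step 2: Using the extended Euclidean algorithm or trial:
  15 * 2 = 30 = 1 * 29 + 1.
Step 3: Since 30 mod 29 = 1, the inverse is x = 2.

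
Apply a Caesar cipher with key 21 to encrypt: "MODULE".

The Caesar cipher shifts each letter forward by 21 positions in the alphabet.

Step 1: For each letter, shift forward by 21 positions (mod 26).
  M (position 12) -> position (12+21) mod 26 = 7 -> H
  O (position 14) -> position (14+21) mod 26 = 9 -> J
  D (position 3) -> position (3+21) mod 26 = 24 -> Y
  U (position 20) -> position (20+21) mod 26 = 15 -> P
  L (position 11) -> position (11+21) mod 26 = 6 -> G
  E (position 4) -> position (4+21) mod 26 = 25 -> Z
Result: HJYPGZ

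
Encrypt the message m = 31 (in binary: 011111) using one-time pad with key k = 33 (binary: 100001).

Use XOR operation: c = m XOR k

Step 1: Write out the XOR operation bit by bit:
  Message: 011111
  Key:     100001
  XOR:     111110
Step 2: Convert to decimal: 111110 = 62.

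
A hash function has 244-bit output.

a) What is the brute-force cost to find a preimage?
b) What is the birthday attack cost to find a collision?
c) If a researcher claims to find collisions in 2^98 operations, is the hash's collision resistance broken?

Step 1: Preimage resistance requires brute-force of 2^244 operations.
Step 2: Collision resistance (birthday bound) = 2^(244/2) = 2^122.
Step 3: The claimed attack costs 2^98 operations.
Step 4: Since 2^98 < 2^122, the claimed attack beats the generic birthday bound, so collision resistance is broken.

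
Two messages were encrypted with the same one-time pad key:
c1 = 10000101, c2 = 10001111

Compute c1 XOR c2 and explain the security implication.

Step 1: c1 XOR c2 = (m1 XOR k) XOR (m2 XOR k).
Step 2: By XOR associativity/commutativity: = m1 XOR m2 XOR k XOR k = m1 XOR m2.
Step 3: 10000101 XOR 10001111 = 00001010 = 10.
Step 4: The key cancels out! An attacker learns m1 XOR m2 = 10, revealing the relationship between plaintexts.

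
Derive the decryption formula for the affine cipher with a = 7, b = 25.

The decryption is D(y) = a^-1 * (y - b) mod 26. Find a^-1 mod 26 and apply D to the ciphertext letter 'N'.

Step 1: Find a^-1, the modular inverse of 7 mod 26.
Step 2: We need 7 * a^-1 = 1 (mod 26).
Step 3: 7 * 15 = 105 = 4 * 26 + 1, so a^-1 = 15.
Step 4: D(y) = 15(y - 25) mod 26.
Step 5: Apply to 'N' (y = 13): D(13) = 15 * (13 - 25) mod 26 = 15 * -12 mod 26 = 2 -> 'C'.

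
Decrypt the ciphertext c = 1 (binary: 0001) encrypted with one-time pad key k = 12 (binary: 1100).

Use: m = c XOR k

Step 1: XOR ciphertext with key:
  Ciphertext: 0001
  Key:        1100
  XOR:        1101
Step 2: Plaintext = 1101 = 13 in decimal.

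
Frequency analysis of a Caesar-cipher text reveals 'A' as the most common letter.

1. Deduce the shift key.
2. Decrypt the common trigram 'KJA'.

Step 1: In English, 'E' is the most frequent letter (12.7%).
Step 2: The most frequent ciphertext letter is 'A' (position 0).
Step 3: Shift = (0 - 4) mod 26 = 22.
Step 4: Decrypt 'KJA' by shifting back 22:
  K -> O
  J -> N
  A -> E
Step 5: 'KJA' decrypts to 'ONE'.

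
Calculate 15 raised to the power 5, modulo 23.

Step 1: Compute 15^5 mod 23 step by step, reducing modulo 23 at each step.
  15^1 mod 23 = 15
  15^2 mod 23 = (15 * 15) mod 23 = 18
  15^3 mod 23 = (18 * 15) mod 23 = 17
  15^4 mod 23 = (17 * 15) mod 23 = 2
  15^5 mod 23 = (2 * 15) mod 23 = 7
Step 2: Result = 7.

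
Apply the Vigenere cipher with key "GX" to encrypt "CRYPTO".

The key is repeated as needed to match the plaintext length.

Step 1: Repeat key to match plaintext length:
  Plaintext: CRYPTO
  Key:       GXGXGX
Step 2: Encrypt each letter:
  C(2) + G(6) = (2+6) mod 26 = 8 = I
  R(17) + X(23) = (17+23) mod 26 = 14 = O
  Y(24) + G(6) = (24+6) mod 26 = 4 = E
  P(15) + X(23) = (15+23) mod 26 = 12 = M
  T(19) + G(6) = (19+6) mod 26 = 25 = Z
  O(14) + X(23) = (14+23) mod 26 = 11 = L
Ciphertext: IOEMZL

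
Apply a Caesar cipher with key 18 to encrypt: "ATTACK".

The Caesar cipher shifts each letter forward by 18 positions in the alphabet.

Step 1: For each letter, shift forward by 18 positions (mod 26).
  A (position 0) -> position (0+18) mod 26 = 18 -> S
  T (position 19) -> position (19+18) mod 26 = 11 -> L
  T (position 19) -> position (19+18) mod 26 = 11 -> L
  A (position 0) -> position (0+18) mod 26 = 18 -> S
  C (position 2) -> position (2+18) mod 26 = 20 -> U
  K (position 10) -> position (10+18) mod 26 = 2 -> C
Result: SLLSUC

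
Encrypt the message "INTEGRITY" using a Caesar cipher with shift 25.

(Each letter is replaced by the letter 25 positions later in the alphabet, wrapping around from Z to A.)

Step 1: For each letter, shift forward by 25 positions (mod 26).
  I (position 8) -> position (8+25) mod 26 = 7 -> H
  N (position 13) -> position (13+25) mod 26 = 12 -> M
  T (position 19) -> position (19+25) mod 26 = 18 -> S
  E (position 4) -> position (4+25) mod 26 = 3 -> D
  G (position 6) -> position (6+25) mod 26 = 5 -> F
  R (position 17) -> position (17+25) mod 26 = 16 -> Q
  I (position 8) -> position (8+25) mod 26 = 7 -> H
  T (position 19) -> position (19+25) mod 26 = 18 -> S
  Y (position 24) -> position (24+25) mod 26 = 23 -> X
Result: HMSDFQHSX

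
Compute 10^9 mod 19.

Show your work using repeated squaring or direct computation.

Step 1: Compute 10^9 mod 19 step by step, reducing modulo 19 at each step.
  10^1 mod 19 = 10
  10^2 mod 19 = (10 * 10) mod 19 = 5
  10^3 mod 19 = (5 * 10) mod 19 = 12
  10^4 mod 19 = (12 * 10) mod 19 = 6
  10^5 mod 19 = (6 * 10) mod 19 = 3
  10^6 mod 19 = (3 * 10) mod 19 = 11
  10^7 mod 19 = (11 * 10) mod 19 = 15
  10^8 mod 19 = (15 * 10) mod 19 = 17
  10^9 mod 19 = (17 * 10) mod 19 = 18
Step 2: Result = 18.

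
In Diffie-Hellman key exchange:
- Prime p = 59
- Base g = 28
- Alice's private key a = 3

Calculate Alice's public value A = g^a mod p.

Step 1: A = g^a mod p = 28^3 mod 59.
  28^1 mod 59 = 28
  28^2 mod 59 = (28 * 28) mod 59 = 17
  28^3 mod 59 = (17 * 28) mod 59 = 4
Result: A = 4.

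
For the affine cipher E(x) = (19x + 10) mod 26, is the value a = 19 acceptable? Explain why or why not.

Step 1: Compute gcd(19, 26).
Step 2: gcd(19, 26) = 1.
Since gcd = 1, 19 is coprime with 26, so it is a valid key.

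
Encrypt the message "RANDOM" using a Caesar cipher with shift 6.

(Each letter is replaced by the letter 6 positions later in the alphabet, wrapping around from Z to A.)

Step 1: For each letter, shift forward by 6 positions (mod 26).
  R (position 17) -> position (17+6) mod 26 = 23 -> X
  A (position 0) -> position (0+6) mod 26 = 6 -> G
  N (position 13) -> position (13+6) mod 26 = 19 -> T
  D (position 3) -> position (3+6) mod 26 = 9 -> J
  O (position 14) -> position (14+6) mod 26 = 20 -> U
  M (position 12) -> position (12+6) mod 26 = 18 -> S
Result: XGTJUS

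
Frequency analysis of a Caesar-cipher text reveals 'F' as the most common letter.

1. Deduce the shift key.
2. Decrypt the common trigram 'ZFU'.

Step 1: In English, 'E' is the most frequent letter (12.7%).
Step 2: The most frequent ciphertext letter is 'F' (position 5).
Step 3: Shift = (5 - 4) mod 26 = 1.
Step 4: Decrypt 'ZFU' by shifting back 1:
  Z -> Y
  F -> E
  U -> T
Step 5: 'ZFU' decrypts to 'YET'.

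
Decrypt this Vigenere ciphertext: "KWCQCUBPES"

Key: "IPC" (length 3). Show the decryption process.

Step 1: Key 'IPC' has length 3. Extended key: IPCIPCIPCI
Step 2: Decrypt each position:
  K(10) - I(8) = 2 = C
  W(22) - P(15) = 7 = H
  C(2) - C(2) = 0 = A
  Q(16) - I(8) = 8 = I
  C(2) - P(15) = 13 = N
  U(20) - C(2) = 18 = S
  B(1) - I(8) = 19 = T
  P(15) - P(15) = 0 = A
  E(4) - C(2) = 2 = C
  S(18) - I(8) = 10 = K
Plaintext: CHAINSTACK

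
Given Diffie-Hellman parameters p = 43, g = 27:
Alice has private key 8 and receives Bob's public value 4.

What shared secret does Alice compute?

Step 1: s = B^a mod p = 4^8 mod 43.
  4^1 mod 43 = 4
  4^2 mod 43 = (4 * 4) mod 43 = 16
  4^3 mod 43 = (16 * 4) mod 43 = 21
  4^4 mod 43 = (21 * 4) mod 43 = 41
  4^5 mod 43 = (41 * 4) mod 43 = 35
  4^6 mod 43 = (35 * 4) mod 43 = 11
  4^7 mod 43 = (11 * 4) mod 43 = 1
  4^8 mod 43 = (1 * 4) mod 43 = 4
Result: shared secret = 4.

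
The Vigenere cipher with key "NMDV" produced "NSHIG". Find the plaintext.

Step 1: Extend key: NMDVN
Step 2: Decrypt each letter (c - k) mod 26:
  N(13) - N(13) = (13-13) mod 26 = 0 = A
  S(18) - M(12) = (18-12) mod 26 = 6 = G
  H(7) - D(3) = (7-3) mod 26 = 4 = E
  I(8) - V(21) = (8-21) mod 26 = 13 = N
  G(6) - N(13) = (6-13) mod 26 = 19 = T
Plaintext: AGENT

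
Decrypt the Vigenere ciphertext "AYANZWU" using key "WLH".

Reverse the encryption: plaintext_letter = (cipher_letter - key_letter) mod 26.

Step 1: Extend key: WLHWLHW
Step 2: Decrypt each letter (c - k) mod 26:
  A(0) - W(22) = (0-22) mod 26 = 4 = E
  Y(24) - L(11) = (24-11) mod 26 = 13 = N
  A(0) - H(7) = (0-7) mod 26 = 19 = T
  N(13) - W(22) = (13-22) mod 26 = 17 = R
  Z(25) - L(11) = (25-11) mod 26 = 14 = O
  W(22) - H(7) = (22-7) mod 26 = 15 = P
  U(20) - W(22) = (20-22) mod 26 = 24 = Y
Plaintext: ENTROPY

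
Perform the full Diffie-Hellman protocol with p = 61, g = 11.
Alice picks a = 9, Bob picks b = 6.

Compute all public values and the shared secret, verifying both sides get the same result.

Step 1: A = g^a mod p = 11^9 mod 61 = 11.
Step 2: B = g^b mod p = 11^6 mod 61 = 60.
Step 3: Alice computes s = B^a mod p = 60^9 mod 61 = 60.
Step 4: Bob computes s = A^b mod p = 11^6 mod 61 = 60.
Both sides agree: shared secret = 60.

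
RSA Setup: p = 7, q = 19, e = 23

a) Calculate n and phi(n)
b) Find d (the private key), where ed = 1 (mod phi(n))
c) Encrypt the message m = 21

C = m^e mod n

Step 1: n = 7 * 19 = 133.
Step 2: phi(n) = (7-1)(19-1) = 6 * 18 = 108.
Step 3: Find d = 23^(-1) mod 108 = 47.
  Verify: 23 * 47 = 1081 = 1 (mod 108).
Step 4: C = 21^23 mod 133 = 70.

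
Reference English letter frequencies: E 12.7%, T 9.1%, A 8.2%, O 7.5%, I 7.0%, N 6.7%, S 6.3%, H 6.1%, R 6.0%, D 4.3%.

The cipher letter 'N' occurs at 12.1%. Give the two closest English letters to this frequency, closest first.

Step 1: Observed frequency of 'N' is 12.1%.
Step 2: Compute distances to each reference frequency and sort:
  E (12.7%): difference = 0.6% <-- BEST
  T (9.1%): difference = 3.0% <-- RUNNER-UP
  A (8.2%): difference = 3.9%
  O (7.5%): difference = 4.6%
  I (7.0%): difference = 5.1%
Step 3: Most likely is 'E' (12.7%, diff 0.6%); second most likely is 'T' (9.1%, diff 3.0%).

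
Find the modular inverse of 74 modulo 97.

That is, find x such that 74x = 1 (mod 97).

Step 1: We need x such that 74 * x = 1 (mod 97).
Step 2: Using the extended Euclidean algorithm or trial:
  74 * 59 = 4366 = 45 * 97 + 1.
Step 3: Since 4366 mod 97 = 1, the inverse is x = 59.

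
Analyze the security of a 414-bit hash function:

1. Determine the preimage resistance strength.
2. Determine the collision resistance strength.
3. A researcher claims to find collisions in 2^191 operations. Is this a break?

Step 1: Preimage resistance requires brute-force of 2^414 operations.
Step 2: Collision resistance (birthday bound) = 2^(414/2) = 2^207.
Step 3: The claimed attack costs 2^191 operations.
Step 4: Since 2^191 < 2^207, the claimed attack beats the generic birthday bound, so collision resistance is broken.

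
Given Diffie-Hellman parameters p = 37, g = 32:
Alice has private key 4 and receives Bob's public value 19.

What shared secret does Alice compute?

Step 1: s = B^a mod p = 19^4 mod 37.
  19^1 mod 37 = 19
  19^2 mod 37 = (19 * 19) mod 37 = 28
  19^3 mod 37 = (28 * 19) mod 37 = 14
  19^4 mod 37 = (14 * 19) mod 37 = 7
Result: shared secret = 7.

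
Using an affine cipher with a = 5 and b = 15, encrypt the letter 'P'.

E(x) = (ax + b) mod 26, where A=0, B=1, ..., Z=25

Step 1: Convert 'P' to number: x = 15.
Step 2: E(15) = (5 * 15 + 15) mod 26 = 90 mod 26 = 12.
Step 3: Convert 12 back to letter: M.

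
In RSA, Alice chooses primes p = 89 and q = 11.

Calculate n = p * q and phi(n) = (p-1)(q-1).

Step 1: n = p * q = 89 * 11 = 979.
Step 2: phi(n) = (p-1)(q-1) = 88 * 10 = 880.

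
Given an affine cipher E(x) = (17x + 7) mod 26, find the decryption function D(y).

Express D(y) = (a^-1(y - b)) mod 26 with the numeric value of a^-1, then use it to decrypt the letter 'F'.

Step 1: Find a^-1, the modular inverse of 17 mod 26.
Step 2: We need 17 * a^-1 = 1 (mod 26).
Step 3: 17 * 23 = 391 = 15 * 26 + 1, so a^-1 = 23.
Step 4: D(y) = 23(y - 7) mod 26.
Step 5: Apply to 'F' (y = 5): D(5) = 23 * (5 - 7) mod 26 = 23 * -2 mod 26 = 6 -> 'G'.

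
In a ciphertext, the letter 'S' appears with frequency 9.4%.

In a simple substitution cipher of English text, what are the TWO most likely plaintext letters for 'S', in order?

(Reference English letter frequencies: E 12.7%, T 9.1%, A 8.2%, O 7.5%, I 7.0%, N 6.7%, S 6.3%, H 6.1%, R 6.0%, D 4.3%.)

Step 1: Observed frequency of 'S' is 9.4%.
Step 2: Compute distances to each reference frequency and sort:
  T (9.1%): difference = 0.3% <-- BEST
  A (8.2%): difference = 1.2% <-- RUNNER-UP
  O (7.5%): difference = 1.9%
  I (7.0%): difference = 2.4%
  N (6.7%): difference = 2.7%
Step 3: Most likely is 'T' (9.1%, diff 0.3%); second most likely is 'A' (8.2%, diff 1.2%).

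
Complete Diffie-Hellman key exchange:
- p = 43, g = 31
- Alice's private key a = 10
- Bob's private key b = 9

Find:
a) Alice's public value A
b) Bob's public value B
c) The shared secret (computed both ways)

Step 1: A = g^a mod p = 31^10 mod 43 = 38.
Step 2: B = g^b mod p = 31^9 mod 43 = 4.
Step 3: Alice computes s = B^a mod p = 4^10 mod 43 = 21.
Step 4: Bob computes s = A^b mod p = 38^9 mod 43 = 21.
Both sides agree: shared secret = 21.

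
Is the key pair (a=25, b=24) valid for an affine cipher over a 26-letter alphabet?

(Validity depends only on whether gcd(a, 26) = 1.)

Step 1: Compute gcd(25, 26).
Step 2: gcd(25, 26) = 1.
Since gcd = 1, 25 is coprime with 26, so it is a valid key.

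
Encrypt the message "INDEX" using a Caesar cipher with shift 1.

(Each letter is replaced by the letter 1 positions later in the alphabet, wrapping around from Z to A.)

Step 1: For each letter, shift forward by 1 positions (mod 26).
  I (position 8) -> position (8+1) mod 26 = 9 -> J
  N (position 13) -> position (13+1) mod 26 = 14 -> O
  D (position 3) -> position (3+1) mod 26 = 4 -> E
  E (position 4) -> position (4+1) mod 26 = 5 -> F
  X (position 23) -> position (23+1) mod 26 = 24 -> Y
Result: JOEFY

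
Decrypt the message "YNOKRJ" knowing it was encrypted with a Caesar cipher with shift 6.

Step 1: Reverse the shift by subtracting 6 from each letter position.
  Y (position 24) -> position (24-6) mod 26 = 18 -> S
  N (position 13) -> position (13-6) mod 26 = 7 -> H
  O (position 14) -> position (14-6) mod 26 = 8 -> I
  K (position 10) -> position (10-6) mod 26 = 4 -> E
  R (position 17) -> position (17-6) mod 26 = 11 -> L
  J (position 9) -> position (9-6) mod 26 = 3 -> D
Decrypted message: SHIELD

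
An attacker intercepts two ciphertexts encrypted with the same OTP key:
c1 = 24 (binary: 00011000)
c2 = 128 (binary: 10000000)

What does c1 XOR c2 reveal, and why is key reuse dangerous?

Step 1: c1 XOR c2 = (m1 XOR k) XOR (m2 XOR k).
Step 2: By XOR associativity/commutativity: = m1 XOR m2 XOR k XOR k = m1 XOR m2.
Step 3: 00011000 XOR 10000000 = 10011000 = 152.
Step 4: The key cancels out! An attacker learns m1 XOR m2 = 152, revealing the relationship between plaintexts.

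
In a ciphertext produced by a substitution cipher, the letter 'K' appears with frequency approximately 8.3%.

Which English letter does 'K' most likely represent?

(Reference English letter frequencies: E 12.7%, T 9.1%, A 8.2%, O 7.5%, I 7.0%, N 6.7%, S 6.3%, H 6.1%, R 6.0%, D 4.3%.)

Step 1: The observed frequency is 8.3%.
Step 2: Compare with English frequencies:
  E: 12.7% (difference: 4.4%)
  T: 9.1% (difference: 0.8%)
  A: 8.2% (difference: 0.1%) <-- closest
  O: 7.5% (difference: 0.8%)
  I: 7.0% (difference: 1.3%)
  N: 6.7% (difference: 1.6%)
  S: 6.3% (difference: 2.0%)
  H: 6.1% (difference: 2.2%)
  R: 6.0% (difference: 2.3%)
  D: 4.3% (difference: 4.0%)
Step 3: 'K' most likely represents 'A' (frequency 8.2%).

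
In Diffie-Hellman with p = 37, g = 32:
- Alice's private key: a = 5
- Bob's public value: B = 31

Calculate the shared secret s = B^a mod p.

Step 1: s = B^a mod p = 31^5 mod 37.
  31^1 mod 37 = 31
  31^2 mod 37 = (31 * 31) mod 37 = 36
  31^3 mod 37 = (36 * 31) mod 37 = 6
  31^4 mod 37 = (6 * 31) mod 37 = 1
  31^5 mod 37 = (1 * 31) mod 37 = 31
Result: shared secret = 31.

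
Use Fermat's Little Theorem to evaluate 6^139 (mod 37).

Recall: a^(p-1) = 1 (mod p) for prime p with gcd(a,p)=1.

Step 1: Since 37 is prime, by Fermat's Little Theorem: 6^36 = 1 (mod 37).
Step 2: Reduce exponent: 139 mod 36 = 31.
Step 3: So 6^139 = 6^31 (mod 37).
Step 4: 6^31 mod 37 = 31.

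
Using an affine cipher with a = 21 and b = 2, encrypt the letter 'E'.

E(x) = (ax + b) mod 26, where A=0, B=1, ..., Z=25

Step 1: Convert 'E' to number: x = 4.
Step 2: E(4) = (21 * 4 + 2) mod 26 = 86 mod 26 = 8.
Step 3: Convert 8 back to letter: I.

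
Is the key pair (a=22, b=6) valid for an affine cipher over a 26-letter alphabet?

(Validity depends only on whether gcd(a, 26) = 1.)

Step 1: Compute gcd(22, 26).
Step 2: gcd(22, 26) = 2.
Since gcd = 2 != 1, 22 shares a common factor with 26, so it cannot be used.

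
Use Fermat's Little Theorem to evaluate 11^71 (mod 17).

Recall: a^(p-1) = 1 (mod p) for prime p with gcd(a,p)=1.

Step 1: Since 17 is prime, by Fermat's Little Theorem: 11^16 = 1 (mod 17).
Step 2: Reduce exponent: 71 mod 16 = 7.
Step 3: So 11^71 = 11^7 (mod 17).
Step 4: 11^7 mod 17 = 3.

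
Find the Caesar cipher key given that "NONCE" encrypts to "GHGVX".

Step 1: Compare first letters: N (position 13) -> G (position 6).
Step 2: Shift = (6 - 13) mod 26 = 19.
The shift value is 19.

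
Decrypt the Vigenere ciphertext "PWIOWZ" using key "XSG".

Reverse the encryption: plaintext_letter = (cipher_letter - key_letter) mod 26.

Step 1: Extend key: XSGXSG
Step 2: Decrypt each letter (c - k) mod 26:
  P(15) - X(23) = (15-23) mod 26 = 18 = S
  W(22) - S(18) = (22-18) mod 26 = 4 = E
  I(8) - G(6) = (8-6) mod 26 = 2 = C
  O(14) - X(23) = (14-23) mod 26 = 17 = R
  W(22) - S(18) = (22-18) mod 26 = 4 = E
  Z(25) - G(6) = (25-6) mod 26 = 19 = T
Plaintext: SECRET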